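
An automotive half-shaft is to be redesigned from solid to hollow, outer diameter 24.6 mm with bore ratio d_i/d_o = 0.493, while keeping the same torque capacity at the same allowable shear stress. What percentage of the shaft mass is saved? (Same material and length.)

21.2 %

Equal τ_max and T ⇒ the solid shaft needs d_s³ = d_o³(1−k⁴), so d_s = 24.6·(1−0.493⁴)^(1/3) = 24.11 mm.
Area ratio A_h/A_s = d_o²(1−k²)/d_s² = (1−k²)/(1−k⁴)^(2/3) = 0.7883.
Mass saving = 1 − 0.7883 = 21.2 %.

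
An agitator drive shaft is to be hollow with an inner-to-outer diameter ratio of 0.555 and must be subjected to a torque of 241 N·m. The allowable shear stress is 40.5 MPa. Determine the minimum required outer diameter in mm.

32.2 mm

For a hollow shaft with d_i/d_o = 0.555: τ_max = 16T/(π d_o³ (1−k⁴)), so d_o = [16T/(π τ_allow (1−k⁴))]^(1/3) = [16·241.0/(π·4.05×10^7·0.9051)]^(1/3) = 0.03223 m.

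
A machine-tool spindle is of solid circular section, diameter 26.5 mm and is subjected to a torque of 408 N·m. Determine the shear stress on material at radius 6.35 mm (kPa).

53500 kPa

J = πd⁴/32 = π(0.0265)⁴/32 = 4.842×10^-8 m⁴.
Shear stress varies linearly with radius: τ = T·r/J = 408.0 × 0.00635 / 4.842×10^-8 = 5.351×10^7 Pa.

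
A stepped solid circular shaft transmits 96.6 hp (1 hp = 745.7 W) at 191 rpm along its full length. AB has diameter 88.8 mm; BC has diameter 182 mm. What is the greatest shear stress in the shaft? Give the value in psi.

3800 psi

ω = 2π·191/60 = 20.00 rad/s, so T = P/ω = 96.6×745.7 / 20.00 = 3601 N·m.
Under the same torque, τ_max = 16T/(πd³) is largest where d is smallest — segment AB (d = 88.8 mm).
τ_max = 16·3601/(π·(0.0888)³) = 2.619×10^7 Pa.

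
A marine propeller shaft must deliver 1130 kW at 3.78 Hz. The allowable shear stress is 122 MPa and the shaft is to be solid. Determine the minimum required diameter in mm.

ω = 2π·3.78 = 23.75 rad/s, so T = P/ω = 1130×10³ / 23.75 = 47580 N·m.
For a solid shaft τ_max = 16T/(πd³), so d = (16T/(π τ_allow))^(1/3) = (16·47580/(π·1.22×10^8))^(1/3) = 0.1257 m.

126 mm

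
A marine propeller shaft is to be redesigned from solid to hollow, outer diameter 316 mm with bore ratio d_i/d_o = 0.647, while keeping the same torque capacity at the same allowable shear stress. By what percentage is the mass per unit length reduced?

33.9 %

Equal τ_max and T ⇒ the solid shaft needs d_s³ = d_o³(1−k⁴), so d_s = 316·(1−0.647⁴)^(1/3) = 296.3 mm.
Area ratio A_h/A_s = d_o²(1−k²)/d_s² = (1−k²)/(1−k⁴)^(2/3) = 0.6611.
Mass saving = 1 − 0.6611 = 33.9 %.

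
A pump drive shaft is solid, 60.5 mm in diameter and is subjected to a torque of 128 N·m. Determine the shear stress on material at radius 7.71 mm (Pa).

J = πd⁴/32 = π(0.0605)⁴/32 = 1.315×10^-6 m⁴.
Shear stress varies linearly with radius: τ = T·r/J = 128.0 × 0.00771 / 1.315×10^-6 = 7.503×10^5 Pa.

750000 Pa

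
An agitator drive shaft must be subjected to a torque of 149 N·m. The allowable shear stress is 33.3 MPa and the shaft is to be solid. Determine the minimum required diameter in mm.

For a solid shaft τ_max = 16T/(πd³), so d = (16T/(π τ_allow))^(1/3) = (16·149.0/(π·3.33×10^7))^(1/3) = 0.02835 m.

28.4 mm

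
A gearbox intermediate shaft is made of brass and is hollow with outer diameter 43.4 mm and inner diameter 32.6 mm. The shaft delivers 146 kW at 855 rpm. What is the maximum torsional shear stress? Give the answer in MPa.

149 MPa

ω = 2π·855/60 = 89.54 rad/s, so T = P/ω = 146×10³ / 89.54 = 1631 N·m.
J = π(d_o⁴ − d_i⁴)/32 = π(0.0434⁴ − 0.0326⁴)/32 = 2.374×10^-7 m⁴.
τ_max = T·r/J = 1631 × 0.0217 / 2.374×10^-7 = 1.490×10^8 Pa.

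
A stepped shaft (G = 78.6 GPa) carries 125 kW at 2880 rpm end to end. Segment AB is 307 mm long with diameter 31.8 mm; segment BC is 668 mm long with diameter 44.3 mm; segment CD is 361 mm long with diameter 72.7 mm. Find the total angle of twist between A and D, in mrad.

26.1 mrad

ω = 2π·2880/60 = 301.6 rad/s, so T = P/ω = 125×10³ / 301.6 = 414.5 N·m.
J_AB = π(0.0318)⁴/32 = 1.00×10^-7 m⁴; J_BC = π(0.0443)⁴/32 = 3.78×10^-7 m⁴; J_CD = π(0.0727)⁴/32 = 2.74×10^-6 m⁴.
θ = (T/G)·Σ L_i/J_i = (414.5/78.6×10⁹)·(0.307/1.00×10^-7 + 0.668/3.78×10^-7 + 0.361/2.74×10^-6) = 0.02613 rad.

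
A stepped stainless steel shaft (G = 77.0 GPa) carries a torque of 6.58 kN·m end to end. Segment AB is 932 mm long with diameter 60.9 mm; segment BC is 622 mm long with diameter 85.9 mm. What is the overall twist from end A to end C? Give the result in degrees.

J_AB = π(0.0609)⁴/32 = 1.35×10^-6 m⁴; J_BC = π(0.0859)⁴/32 = 5.35×10^-6 m⁴.
θ = (T/G)·Σ L_i/J_i = (6580/77.0×10⁹)·(0.932/1.35×10^-6 + 0.622/5.35×10^-6) = 0.06892 rad.

3.95°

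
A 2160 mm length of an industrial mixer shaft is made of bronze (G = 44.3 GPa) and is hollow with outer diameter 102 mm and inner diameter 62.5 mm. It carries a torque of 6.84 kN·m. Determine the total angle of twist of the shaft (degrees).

2.09°

J = π(d_o⁴ − d_i⁴)/32 = π(0.102⁴ − 0.0625⁴)/32 = 9.129×10^-6 m⁴.
θ = T·L/(G·J) = 6840 × 2.16 / (44.3×10⁹ × 9.129×10^-6) = 0.03653 rad.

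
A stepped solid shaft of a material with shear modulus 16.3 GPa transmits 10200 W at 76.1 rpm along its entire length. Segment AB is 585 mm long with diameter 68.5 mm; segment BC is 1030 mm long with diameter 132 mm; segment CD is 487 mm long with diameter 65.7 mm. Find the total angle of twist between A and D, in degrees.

2.57°

ω = 2π·76.1/60 = 7.969 rad/s, so T = P/ω = 10200 / 7.969 = 1280 N·m.
J_AB = π(0.0685)⁴/32 = 2.16×10^-6 m⁴; J_BC = π(0.132)⁴/32 = 2.98×10^-5 m⁴; J_CD = π(0.0657)⁴/32 = 1.83×10^-6 m⁴.
θ = (T/G)·Σ L_i/J_i = (1280/16.3×10⁹)·(0.585/2.16×10^-6 + 1.03/2.98×10^-5 + 0.487/1.83×10^-6) = 0.04487 rad.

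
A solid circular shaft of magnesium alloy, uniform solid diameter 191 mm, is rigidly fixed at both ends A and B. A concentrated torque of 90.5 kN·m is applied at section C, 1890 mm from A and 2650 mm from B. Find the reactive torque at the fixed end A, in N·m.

52800 N·m

With uniform GJ and both ends fixed, compatibility θ_AC = θ_CB gives T_A·a = T_B·b, together with T_A + T_B = T₀.
T_A = T₀·b/(a+b) = 90500·2650/4540 = 52820 N·m; T_B = 37680 N·m.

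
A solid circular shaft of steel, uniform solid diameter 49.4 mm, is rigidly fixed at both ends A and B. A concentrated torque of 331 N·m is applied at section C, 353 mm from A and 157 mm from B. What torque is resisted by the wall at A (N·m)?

102 N·m

With uniform GJ and both ends fixed, compatibility θ_AC = θ_CB gives T_A·a = T_B·b, together with T_A + T_B = T₀.
T_A = T₀·b/(a+b) = 331.0·157/510.0 = 101.9 N·m; T_B = 229.1 N·m.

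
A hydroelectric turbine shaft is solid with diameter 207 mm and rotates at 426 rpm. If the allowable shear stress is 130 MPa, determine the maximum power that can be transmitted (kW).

J = πd⁴/32 = π(0.207)⁴/32 = 1.803×10^-4 m⁴.
T_max = τ_allow·J/r = 1.30×10^8 × 1.803×10^-4 / 0.103 = 226400 N·m.
ω = 2π·426/60 = 44.61 rad/s, so P_max = T_max·ω = 1.010×10^7 W.

10100 kW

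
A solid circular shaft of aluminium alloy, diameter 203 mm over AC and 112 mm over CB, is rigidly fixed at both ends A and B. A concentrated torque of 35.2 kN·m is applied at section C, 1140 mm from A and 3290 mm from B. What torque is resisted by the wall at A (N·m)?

Compatibility: T_A·a/J_AC = T_B·b/J_CB with T_A + T_B = T₀.
J_AC = 1.67×10^-4 m⁴, J_CB = 1.54×10^-5 m⁴, so T_A = T₀·(J_AC/a)/((J_AC/a)+(J_CB/b)) = 34100 N·m, T_B = 1095 N·m.

34100 N·m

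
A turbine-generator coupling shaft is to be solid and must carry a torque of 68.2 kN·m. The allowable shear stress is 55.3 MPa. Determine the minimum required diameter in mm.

For a solid shaft τ_max = 16T/(πd³), so d = (16T/(π τ_allow))^(1/3) = (16·68200/(π·5.53×10^7))^(1/3) = 0.1845 m.

185 mm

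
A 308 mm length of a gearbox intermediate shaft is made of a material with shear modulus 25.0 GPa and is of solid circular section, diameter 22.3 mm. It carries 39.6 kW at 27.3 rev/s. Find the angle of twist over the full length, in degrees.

6.71°

ω = 2π·27.3 = 171.5 rad/s, so T = P/ω = 39.6×10³ / 171.5 = 230.9 N·m.
J = πd⁴/32 = π(0.0223)⁴/32 = 2.428×10^-8 m⁴.
θ = T·L/(G·J) = 230.9 × 0.308 / (25.0×10⁹ × 2.428×10^-8) = 0.1172 rad.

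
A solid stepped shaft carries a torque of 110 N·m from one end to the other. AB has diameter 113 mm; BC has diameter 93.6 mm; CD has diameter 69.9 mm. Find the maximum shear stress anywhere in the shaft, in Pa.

Under the same torque, τ_max = 16T/(πd³) is largest where d is smallest — segment CD (d = 69.9 mm).
τ_max = 16·110.0/(π·(0.0699)³) = 1.640×10^6 Pa.

1.64e6 Pa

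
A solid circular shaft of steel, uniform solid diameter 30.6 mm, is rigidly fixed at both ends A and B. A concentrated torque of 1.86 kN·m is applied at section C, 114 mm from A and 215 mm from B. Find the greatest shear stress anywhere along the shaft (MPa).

With uniform GJ and both ends fixed, compatibility θ_AC = θ_CB gives T_A·a = T_B·b, together with T_A + T_B = T₀.
T_A = T₀·b/(a+b) = 1860·215/329.0 = 1216 N·m; T_B = 644.5 N·m.
τ in each portion: τ_AC = 2.16×10^8 Pa, τ_CB = 1.15×10^8 Pa; maximum is in AC.
τ_max = T_AC·r/J = 1216·0.0153/8.61×10^-8 = 2.161×10^8 Pa.

216 MPa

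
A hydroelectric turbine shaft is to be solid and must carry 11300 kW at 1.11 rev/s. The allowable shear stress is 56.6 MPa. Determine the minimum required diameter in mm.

526 mm

ω = 2π·1.11 = 6.974 rad/s, so T = P/ω = 11300×10³ / 6.974 = 1.620e6 N·m.
For a solid shaft τ_max = 16T/(πd³), so d = (16T/(π τ_allow))^(1/3) = (16·1.620e6/(π·5.66×10^7))^(1/3) = 0.5263 m.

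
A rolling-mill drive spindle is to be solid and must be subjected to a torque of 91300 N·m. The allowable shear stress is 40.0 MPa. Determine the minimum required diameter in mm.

For a solid shaft τ_max = 16T/(πd³), so d = (16T/(π τ_allow))^(1/3) = (16·91300/(π·4.00×10^7))^(1/3) = 0.2265 m.

227 mm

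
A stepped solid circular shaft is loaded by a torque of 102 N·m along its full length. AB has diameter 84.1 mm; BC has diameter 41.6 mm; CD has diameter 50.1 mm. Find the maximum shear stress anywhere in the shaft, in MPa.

Under the same torque, τ_max = 16T/(πd³) is largest where d is smallest — segment BC (d = 41.6 mm).
τ_max = 16·102.0/(π·(0.0416)³) = 7.216×10^6 Pa.

7.22 MPa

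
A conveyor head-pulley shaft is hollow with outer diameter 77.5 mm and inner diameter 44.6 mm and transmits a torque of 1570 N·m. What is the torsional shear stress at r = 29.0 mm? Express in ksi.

2.09 ksi

J = π(d_o⁴ − d_i⁴)/32 = π(0.0775⁴ − 0.0446⁴)/32 = 3.153×10^-6 m⁴.
Shear stress varies linearly with radius: τ = T·r/J = 1570 × 0.0290 / 3.153×10^-6 = 1.444×10^7 Pa.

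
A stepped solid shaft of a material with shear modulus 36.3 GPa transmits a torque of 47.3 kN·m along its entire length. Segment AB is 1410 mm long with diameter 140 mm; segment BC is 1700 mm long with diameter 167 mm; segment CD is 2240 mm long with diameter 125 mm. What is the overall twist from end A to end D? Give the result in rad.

0.200 rad

J_AB = π(0.140)⁴/32 = 3.77×10^-5 m⁴; J_BC = π(0.167)⁴/32 = 7.64×10^-5 m⁴; J_CD = π(0.125)⁴/32 = 2.40×10^-5 m⁴.
θ = (T/G)·Σ L_i/J_i = (47300/36.3×10⁹)·(1.41/3.77×10^-5 + 1.70/7.64×10^-5 + 2.24/2.40×10^-5) = 0.1995 rad.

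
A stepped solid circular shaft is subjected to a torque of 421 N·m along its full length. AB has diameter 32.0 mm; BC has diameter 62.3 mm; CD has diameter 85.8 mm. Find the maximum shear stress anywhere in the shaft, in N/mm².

65.4 N/mm²

Under the same torque, τ_max = 16T/(πd³) is largest where d is smallest — segment AB (d = 32.0 mm).
τ_max = 16·421.0/(π·(0.0320)³) = 6.543×10^7 Pa.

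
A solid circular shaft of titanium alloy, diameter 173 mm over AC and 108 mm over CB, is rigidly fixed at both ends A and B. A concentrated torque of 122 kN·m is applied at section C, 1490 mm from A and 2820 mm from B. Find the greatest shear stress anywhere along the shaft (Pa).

Compatibility: T_A·a/J_AC = T_B·b/J_CB with T_A + T_B = T₀.
J_AC = 8.79×10^-5 m⁴, J_CB = 1.34×10^-5 m⁴, so T_A = T₀·(J_AC/a)/((J_AC/a)+(J_CB/b)) = 112900 N·m, T_B = 9063 N·m.
τ in each portion: τ_AC = 1.11×10^8 Pa, τ_CB = 3.66×10^7 Pa; maximum is in AC.
τ_max = T_AC·r/J = 112900·0.0865/8.79×10^-5 = 1.111×10^8 Pa.

1.11e8 Pa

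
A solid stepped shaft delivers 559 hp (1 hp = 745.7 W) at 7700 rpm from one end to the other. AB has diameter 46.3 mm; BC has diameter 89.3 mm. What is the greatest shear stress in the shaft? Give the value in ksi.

3.85 ksi

ω = 2π·7700/60 = 806.3 rad/s, so T = P/ω = 559×745.7 / 806.3 = 517.0 N·m.
Under the same torque, τ_max = 16T/(πd³) is largest where d is smallest — segment AB (d = 46.3 mm).
τ_max = 16·517.0/(π·(0.0463)³) = 2.653×10^7 Pa.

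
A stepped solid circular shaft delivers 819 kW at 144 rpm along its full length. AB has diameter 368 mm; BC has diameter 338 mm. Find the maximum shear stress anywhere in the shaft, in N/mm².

ω = 2π·144/60 = 15.08 rad/s, so T = P/ω = 819×10³ / 15.08 = 54310 N·m.
Under the same torque, τ_max = 16T/(πd³) is largest where d is smallest — segment BC (d = 338 mm).
τ_max = 16·54310/(π·(0.338)³) = 7.163×10^6 Pa.

7.16 N/mm²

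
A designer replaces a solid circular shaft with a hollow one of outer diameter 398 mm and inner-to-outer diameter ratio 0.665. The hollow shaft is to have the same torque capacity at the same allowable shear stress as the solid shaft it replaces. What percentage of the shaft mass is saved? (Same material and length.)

Equal τ_max and T ⇒ the solid shaft needs d_s³ = d_o³(1−k⁴), so d_s = 398·(1−0.665⁴)^(1/3) = 370.2 mm.
Area ratio A_h/A_s = d_o²(1−k²)/d_s² = (1−k²)/(1−k⁴)^(2/3) = 0.6449.
Mass saving = 1 − 0.6449 = 35.5 %.

35.5 %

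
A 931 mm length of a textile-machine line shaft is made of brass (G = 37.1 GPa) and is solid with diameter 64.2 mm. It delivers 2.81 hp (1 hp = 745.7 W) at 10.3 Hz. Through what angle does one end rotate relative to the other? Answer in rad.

4.87e-4 rad

ω = 2π·10.3 = 64.72 rad/s, so T = P/ω = 2.81×745.7 / 64.72 = 32.38 N·m.
J = πd⁴/32 = π(0.0642)⁴/32 = 1.668×10^-6 m⁴.
θ = T·L/(G·J) = 32.38 × 0.931 / (37.1×10⁹ × 1.668×10^-6) = 4.872×10^-4 rad.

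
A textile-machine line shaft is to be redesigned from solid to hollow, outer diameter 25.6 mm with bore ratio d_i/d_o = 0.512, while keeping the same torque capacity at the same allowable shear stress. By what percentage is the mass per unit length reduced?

22.6 %

Equal τ_max and T ⇒ the solid shaft needs d_s³ = d_o³(1−k⁴), so d_s = 25.6·(1−0.512⁴)^(1/3) = 25.00 mm.
Area ratio A_h/A_s = d_o²(1−k²)/d_s² = (1−k²)/(1−k⁴)^(2/3) = 0.7737.
Mass saving = 1 − 0.7737 = 22.6 %.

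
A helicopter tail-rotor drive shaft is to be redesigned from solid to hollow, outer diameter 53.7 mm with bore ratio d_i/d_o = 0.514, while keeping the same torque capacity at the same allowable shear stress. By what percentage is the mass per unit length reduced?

22.8 %

Equal τ_max and T ⇒ the solid shaft needs d_s³ = d_o³(1−k⁴), so d_s = 53.7·(1−0.514⁴)^(1/3) = 52.42 mm.
Area ratio A_h/A_s = d_o²(1−k²)/d_s² = (1−k²)/(1−k⁴)^(2/3) = 0.7722.
Mass saving = 1 − 0.7722 = 22.8 %.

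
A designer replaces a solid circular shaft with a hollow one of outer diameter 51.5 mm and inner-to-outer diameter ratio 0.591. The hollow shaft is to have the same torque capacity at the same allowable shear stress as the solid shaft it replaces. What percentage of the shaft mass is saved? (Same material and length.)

Equal τ_max and T ⇒ the solid shaft needs d_s³ = d_o³(1−k⁴), so d_s = 51.5·(1−0.591⁴)^(1/3) = 49.31 mm.
Area ratio A_h/A_s = d_o²(1−k²)/d_s² = (1−k²)/(1−k⁴)^(2/3) = 0.7097.
Mass saving = 1 − 0.7097 = 29.0 %.

29.0 %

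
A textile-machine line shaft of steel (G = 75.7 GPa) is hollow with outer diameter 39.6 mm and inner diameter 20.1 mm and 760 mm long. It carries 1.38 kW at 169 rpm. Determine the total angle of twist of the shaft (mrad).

3.47 mrad

ω = 2π·169/60 = 17.70 rad/s, so T = P/ω = 1.38×10³ / 17.70 = 77.98 N·m.
J = π(d_o⁴ − d_i⁴)/32 = π(0.0396⁴ − 0.0201⁴)/32 = 2.254×10^-7 m⁴.
θ = T·L/(G·J) = 77.98 × 0.760 / (75.7×10⁹ × 2.254×10^-7) = 3.473×10^-3 rad.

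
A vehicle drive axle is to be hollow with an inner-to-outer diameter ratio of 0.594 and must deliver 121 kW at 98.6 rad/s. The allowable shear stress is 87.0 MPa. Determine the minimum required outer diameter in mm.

ω = 98.6 rad/s, so T = P/ω = 121×10³ / 98.60 = 1227 N·m.
For a hollow shaft with d_i/d_o = 0.594: τ_max = 16T/(π d_o³ (1−k⁴)), so d_o = [16T/(π τ_allow (1−k⁴))]^(1/3) = [16·1227/(π·8.70×10^7·0.8755)]^(1/3) = 0.04345 m.

43.5 mm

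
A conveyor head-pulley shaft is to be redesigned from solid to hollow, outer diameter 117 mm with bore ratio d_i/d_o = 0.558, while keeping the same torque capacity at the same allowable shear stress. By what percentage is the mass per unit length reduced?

Equal τ_max and T ⇒ the solid shaft needs d_s³ = d_o³(1−k⁴), so d_s = 117·(1−0.558⁴)^(1/3) = 113.1 mm.
Area ratio A_h/A_s = d_o²(1−k²)/d_s² = (1−k²)/(1−k⁴)^(2/3) = 0.7371.
Mass saving = 1 − 0.7371 = 26.3 %.

26.3 %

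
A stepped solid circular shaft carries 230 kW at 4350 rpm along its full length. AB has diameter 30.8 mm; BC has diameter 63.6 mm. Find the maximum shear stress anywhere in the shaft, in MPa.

88.0 MPa

ω = 2π·4350/60 = 455.5 rad/s, so T = P/ω = 230×10³ / 455.5 = 504.9 N·m.
Under the same torque, τ_max = 16T/(πd³) is largest where d is smallest — segment AB (d = 30.8 mm).
τ_max = 16·504.9/(π·(0.0308)³) = 8.801×10^7 Pa.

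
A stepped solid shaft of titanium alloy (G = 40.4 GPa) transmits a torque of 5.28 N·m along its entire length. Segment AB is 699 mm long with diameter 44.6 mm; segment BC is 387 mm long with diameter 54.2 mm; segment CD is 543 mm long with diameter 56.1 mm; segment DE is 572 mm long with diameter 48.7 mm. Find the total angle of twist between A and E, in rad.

5.03e-4 rad

J_AB = π(0.0446)⁴/32 = 3.88×10^-7 m⁴; J_BC = π(0.0542)⁴/32 = 8.47×10^-7 m⁴; J_CD = π(0.0561)⁴/32 = 9.72×10^-7 m⁴; J_DE = π(0.0487)⁴/32 = 5.52×10^-7 m⁴.
θ = (T/G)·Σ L_i/J_i = (5.280/40.4×10⁹)·(0.699/3.88×10^-7 + 0.387/8.47×10^-7 + 0.543/9.72×10^-7 + 0.572/5.52×10^-7) = 5.032×10^-4 rad.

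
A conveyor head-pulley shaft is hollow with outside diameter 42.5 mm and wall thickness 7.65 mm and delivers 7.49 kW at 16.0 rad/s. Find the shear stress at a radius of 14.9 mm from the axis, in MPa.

ω = 16.0 rad/s, so T = P/ω = 7.49×10³ / 16.00 = 468.1 N·m.
J = π(d_o⁴ − d_i⁴)/32 = π(0.0425⁴ − 0.0272⁴)/32 = 2.666×10^-7 m⁴.
Shear stress varies linearly with radius: τ = T·r/J = 468.1 × 0.0149 / 2.666×10^-7 = 2.617×10^7 Pa.

26.2 MPa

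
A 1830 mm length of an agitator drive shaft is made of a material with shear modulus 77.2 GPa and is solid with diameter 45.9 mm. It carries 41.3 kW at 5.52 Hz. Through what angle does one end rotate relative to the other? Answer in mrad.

ω = 2π·5.52 = 34.68 rad/s, so T = P/ω = 41.3×10³ / 34.68 = 1191 N·m.
J = πd⁴/32 = π(0.0459)⁴/32 = 4.358×10^-7 m⁴.
θ = T·L/(G·J) = 1191 × 1.83 / (77.2×10⁹ × 4.358×10^-7) = 0.06478 rad.

64.8 mrad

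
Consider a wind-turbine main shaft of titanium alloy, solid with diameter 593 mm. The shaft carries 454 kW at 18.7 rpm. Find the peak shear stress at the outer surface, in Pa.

ω = 2π·18.7/60 = 1.958 rad/s, so T = P/ω = 454×10³ / 1.958 = 231800 N·m.
J = πd⁴/32 = π(0.593)⁴/32 = 0.01214 m⁴.
τ_max = T·r/J = 231800 × 0.296 / 0.01214 = 5.662×10^6 Pa.

5.66e6 Pa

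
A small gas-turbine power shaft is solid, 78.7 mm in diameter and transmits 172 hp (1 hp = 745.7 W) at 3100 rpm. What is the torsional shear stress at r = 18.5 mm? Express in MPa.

ω = 2π·3100/60 = 324.6 rad/s, so T = P/ω = 172×745.7 / 324.6 = 395.1 N·m.
J = πd⁴/32 = π(0.0787)⁴/32 = 3.766×10^-6 m⁴.
Shear stress varies linearly with radius: τ = T·r/J = 395.1 × 0.0185 / 3.766×10^-6 = 1.941×10^6 Pa.

1.94 MPa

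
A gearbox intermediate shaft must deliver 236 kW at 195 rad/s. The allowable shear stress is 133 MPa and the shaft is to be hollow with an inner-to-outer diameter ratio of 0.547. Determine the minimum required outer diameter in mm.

37.1 mm

ω = 195 rad/s, so T = P/ω = 236×10³ / 195.0 = 1210 N·m.
For a hollow shaft with d_i/d_o = 0.547: τ_max = 16T/(π d_o³ (1−k⁴)), so d_o = [16T/(π τ_allow (1−k⁴))]^(1/3) = [16·1210/(π·1.33×10^8·0.9105)]^(1/3) = 0.03706 m.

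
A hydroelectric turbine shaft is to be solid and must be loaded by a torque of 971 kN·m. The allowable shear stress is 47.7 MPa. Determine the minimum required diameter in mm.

For a solid shaft τ_max = 16T/(πd³), so d = (16T/(π τ_allow))^(1/3) = (16·971000/(π·4.77×10^7))^(1/3) = 0.4698 m.

470 mm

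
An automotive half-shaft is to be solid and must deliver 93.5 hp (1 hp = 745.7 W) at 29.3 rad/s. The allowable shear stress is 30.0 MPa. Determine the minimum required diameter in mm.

73.9 mm

ω = 29.3 rad/s, so T = P/ω = 93.5×745.7 / 29.30 = 2380 N·m.
For a solid shaft τ_max = 16T/(πd³), so d = (16T/(π τ_allow))^(1/3) = (16·2380/(π·3.00×10^7))^(1/3) = 0.07392 m.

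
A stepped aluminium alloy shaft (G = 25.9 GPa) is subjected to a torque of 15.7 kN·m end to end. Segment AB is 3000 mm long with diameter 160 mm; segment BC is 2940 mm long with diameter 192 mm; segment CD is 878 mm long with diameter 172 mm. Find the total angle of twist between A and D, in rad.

J_AB = π(0.160)⁴/32 = 6.43×10^-5 m⁴; J_BC = π(0.192)⁴/32 = 1.33×10^-4 m⁴; J_CD = π(0.172)⁴/32 = 8.59×10^-5 m⁴.
θ = (T/G)·Σ L_i/J_i = (15700/25.9×10⁹)·(3.00/6.43×10^-5 + 2.94/1.33×10^-4 + 0.878/8.59×10^-5) = 0.04782 rad.

0.0478 rad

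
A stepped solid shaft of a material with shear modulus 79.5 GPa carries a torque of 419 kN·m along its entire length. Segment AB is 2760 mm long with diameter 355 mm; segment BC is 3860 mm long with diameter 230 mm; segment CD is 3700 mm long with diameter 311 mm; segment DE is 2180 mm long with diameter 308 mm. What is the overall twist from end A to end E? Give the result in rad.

J_AB = π(0.355)⁴/32 = 1.56×10^-3 m⁴; J_BC = π(0.230)⁴/32 = 2.75×10^-4 m⁴; J_CD = π(0.311)⁴/32 = 9.18×10^-4 m⁴; J_DE = π(0.308)⁴/32 = 8.83×10^-4 m⁴.
θ = (T/G)·Σ L_i/J_i = (419000/79.5×10⁹)·(2.76/1.56×10^-3 + 3.86/2.75×10^-4 + 3.70/9.18×10^-4 + 2.18/8.83×10^-4) = 0.1176 rad.

0.118 rad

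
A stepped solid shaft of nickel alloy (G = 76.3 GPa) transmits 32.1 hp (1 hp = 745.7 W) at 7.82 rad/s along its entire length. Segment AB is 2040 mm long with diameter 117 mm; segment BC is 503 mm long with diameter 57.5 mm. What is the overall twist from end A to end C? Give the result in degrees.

1.33°

ω = 7.82 rad/s, so T = P/ω = 32.1×745.7 / 7.820 = 3061 N·m.
J_AB = π(0.117)⁴/32 = 1.84×10^-5 m⁴; J_BC = π(0.0575)⁴/32 = 1.07×10^-6 m⁴.
θ = (T/G)·Σ L_i/J_i = (3061/76.3×10⁹)·(2.04/1.84×10^-5 + 0.503/1.07×10^-6) = 0.02325 rad.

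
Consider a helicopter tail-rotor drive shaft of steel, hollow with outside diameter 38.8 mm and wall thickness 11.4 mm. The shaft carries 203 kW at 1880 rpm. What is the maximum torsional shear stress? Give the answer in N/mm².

ω = 2π·1880/60 = 196.9 rad/s, so T = P/ω = 203×10³ / 196.9 = 1031 N·m.
J = π(d_o⁴ − d_i⁴)/32 = π(0.0388⁴ − 0.0160⁴)/32 = 2.161×10^-7 m⁴.
τ_max = T·r/J = 1031 × 0.0194 / 2.161×10^-7 = 9.258×10^7 Pa.

92.6 N/mm²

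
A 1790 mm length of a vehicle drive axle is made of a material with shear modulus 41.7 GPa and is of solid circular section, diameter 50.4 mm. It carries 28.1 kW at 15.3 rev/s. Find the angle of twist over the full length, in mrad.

19.8 mrad

ω = 2π·15.3 = 96.13 rad/s, so T = P/ω = 28.1×10³ / 96.13 = 292.3 N·m.
J = πd⁴/32 = π(0.0504)⁴/32 = 6.335×10^-7 m⁴.
θ = T·L/(G·J) = 292.3 × 1.79 / (41.7×10⁹ × 6.335×10^-7) = 0.01981 rad.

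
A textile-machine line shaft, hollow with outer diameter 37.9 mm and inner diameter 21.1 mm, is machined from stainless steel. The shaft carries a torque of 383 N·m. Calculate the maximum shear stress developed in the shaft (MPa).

39.6 MPa

J = π(d_o⁴ − d_i⁴)/32 = π(0.0379⁴ − 0.0211⁴)/32 = 1.831×10^-7 m⁴.
τ_max = T·r/J = 383.0 × 0.0189 / 1.831×10^-7 = 3.964×10^7 Pa.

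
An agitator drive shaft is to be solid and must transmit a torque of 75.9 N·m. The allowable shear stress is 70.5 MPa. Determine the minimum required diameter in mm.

17.6 mm

For a solid shaft τ_max = 16T/(πd³), so d = (16T/(π τ_allow))^(1/3) = (16·75.90/(π·7.05×10^7))^(1/3) = 0.01763 m.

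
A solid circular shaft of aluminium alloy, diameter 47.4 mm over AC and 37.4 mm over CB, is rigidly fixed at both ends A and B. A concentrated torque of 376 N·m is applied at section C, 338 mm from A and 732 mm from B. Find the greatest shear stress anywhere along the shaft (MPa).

15.3 MPa

Compatibility: T_A·a/J_AC = T_B·b/J_CB with T_A + T_B = T₀.
J_AC = 4.96×10^-7 m⁴, J_CB = 1.92×10^-7 m⁴, so T_A = T₀·(J_AC/a)/((J_AC/a)+(J_CB/b)) = 318.9 N·m, T_B = 57.08 N·m.
τ in each portion: τ_AC = 1.53×10^7 Pa, τ_CB = 5.56×10^6 Pa; maximum is in AC.
τ_max = T_AC·r/J = 318.9·0.0237/4.96×10^-7 = 1.525×10^7 Pa.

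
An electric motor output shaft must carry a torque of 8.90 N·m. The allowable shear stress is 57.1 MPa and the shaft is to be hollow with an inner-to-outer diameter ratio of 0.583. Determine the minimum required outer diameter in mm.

For a hollow shaft with d_i/d_o = 0.583: τ_max = 16T/(π d_o³ (1−k⁴)), so d_o = [16T/(π τ_allow (1−k⁴))]^(1/3) = [16·8.900/(π·5.71×10^7·0.8845)]^(1/3) = 0.009646 m.

9.65 mm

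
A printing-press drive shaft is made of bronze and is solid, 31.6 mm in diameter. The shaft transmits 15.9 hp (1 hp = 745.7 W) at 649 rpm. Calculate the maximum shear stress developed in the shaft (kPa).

28200 kPa

ω = 2π·649/60 = 67.96 rad/s, so T = P/ω = 15.9×745.7 / 67.96 = 174.5 N·m.
J = πd⁴/32 = π(0.0316)⁴/32 = 9.789×10^-8 m⁴.
τ_max = T·r/J = 174.5 × 0.0158 / 9.789×10^-8 = 2.816×10^7 Pa.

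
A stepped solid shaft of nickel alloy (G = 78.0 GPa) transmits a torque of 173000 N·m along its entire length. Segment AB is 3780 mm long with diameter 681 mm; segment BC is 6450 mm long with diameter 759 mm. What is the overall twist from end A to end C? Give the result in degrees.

J_AB = π(0.681)⁴/32 = 0.0211 m⁴; J_BC = π(0.759)⁴/32 = 0.0326 m⁴.
θ = (T/G)·Σ L_i/J_i = (173000/78.0×10⁹)·(3.78/0.0211 + 6.45/0.0326) = 8.361×10^-4 rad.

0.0479°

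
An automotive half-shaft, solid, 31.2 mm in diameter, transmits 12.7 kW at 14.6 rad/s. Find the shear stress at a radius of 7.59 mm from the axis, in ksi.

ω = 14.6 rad/s, so T = P/ω = 12.7×10³ / 14.60 = 869.9 N·m.
J = πd⁴/32 = π(0.0312)⁴/32 = 9.303×10^-8 m⁴.
Shear stress varies linearly with radius: τ = T·r/J = 869.9 × 0.00759 / 9.303×10^-8 = 7.097×10^7 Pa.

10.3 ksi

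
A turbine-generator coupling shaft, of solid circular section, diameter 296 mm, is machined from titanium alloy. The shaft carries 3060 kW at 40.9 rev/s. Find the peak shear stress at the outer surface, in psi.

ω = 2π·40.9 = 257.0 rad/s, so T = P/ω = 3060×10³ / 257.0 = 11910 N·m.
J = πd⁴/32 = π(0.296)⁴/32 = 7.536×10^-4 m⁴.
τ_max = T·r/J = 11910 × 0.148 / 7.536×10^-4 = 2.338×10^6 Pa.

339 psi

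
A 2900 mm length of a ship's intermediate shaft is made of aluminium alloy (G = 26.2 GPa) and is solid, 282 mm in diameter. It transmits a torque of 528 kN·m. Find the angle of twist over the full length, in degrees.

J = πd⁴/32 = π(0.282)⁴/32 = 6.209×10^-4 m⁴.
θ = T·L/(G·J) = 528000 × 2.90 / (26.2×10⁹ × 6.209×10^-4) = 0.09413 rad.

5.39°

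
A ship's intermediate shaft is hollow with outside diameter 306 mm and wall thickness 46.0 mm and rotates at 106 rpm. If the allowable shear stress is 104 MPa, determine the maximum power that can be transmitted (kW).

4940 kW

J = π(d_o⁴ − d_i⁴)/32 = π(0.306⁴ − 0.214⁴)/32 = 6.549×10^-4 m⁴.
T_max = τ_allow·J/r = 1.04×10^8 × 6.549×10^-4 / 0.153 = 445100 N·m.
ω = 2π·106/60 = 11.10 rad/s, so P_max = T_max·ω = 4.941×10^6 W.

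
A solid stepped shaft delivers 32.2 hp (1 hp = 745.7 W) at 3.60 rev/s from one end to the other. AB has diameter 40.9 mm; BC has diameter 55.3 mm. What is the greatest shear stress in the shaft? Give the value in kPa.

79000 kPa

ω = 2π·3.60 = 22.62 rad/s, so T = P/ω = 32.2×745.7 / 22.62 = 1062 N·m.
Under the same torque, τ_max = 16T/(πd³) is largest where d is smallest — segment AB (d = 40.9 mm).
τ_max = 16·1062/(π·(0.0409)³) = 7.902×10^7 Pa.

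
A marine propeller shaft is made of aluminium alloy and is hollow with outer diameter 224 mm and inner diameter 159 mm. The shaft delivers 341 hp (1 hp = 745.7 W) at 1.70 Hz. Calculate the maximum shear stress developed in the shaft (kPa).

ω = 2π·1.70 = 10.68 rad/s, so T = P/ω = 341×745.7 / 10.68 = 23810 N·m.
J = π(d_o⁴ − d_i⁴)/32 = π(0.224⁴ − 0.159⁴)/32 = 1.844×10^-4 m⁴.
τ_max = T·r/J = 23810 × 0.112 / 1.844×10^-4 = 1.446×10^7 Pa.

14500 kPa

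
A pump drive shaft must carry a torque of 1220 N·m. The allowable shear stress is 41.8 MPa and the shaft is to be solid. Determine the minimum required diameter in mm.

For a solid shaft τ_max = 16T/(πd³), so d = (16T/(π τ_allow))^(1/3) = (16·1220/(π·4.18×10^7))^(1/3) = 0.05297 m.

53.0 mm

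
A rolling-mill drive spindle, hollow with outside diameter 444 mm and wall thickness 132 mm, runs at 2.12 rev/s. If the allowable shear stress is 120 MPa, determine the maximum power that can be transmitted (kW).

26700 kW

J = π(d_o⁴ − d_i⁴)/32 = π(0.444⁴ − 0.180⁴)/32 = 3.712×10^-3 m⁴.
T_max = τ_allow·J/r = 1.20×10^8 × 3.712×10^-3 / 0.222 = 2.007e6 N·m.
ω = 2π·2.12 = 13.32 rad/s, so P_max = T_max·ω = 2.673×10^7 W.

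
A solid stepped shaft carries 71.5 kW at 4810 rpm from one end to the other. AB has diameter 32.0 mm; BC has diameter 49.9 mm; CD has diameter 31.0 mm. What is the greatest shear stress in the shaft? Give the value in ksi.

ω = 2π·4810/60 = 503.7 rad/s, so T = P/ω = 71.5×10³ / 503.7 = 141.9 N·m.
Under the same torque, τ_max = 16T/(πd³) is largest where d is smallest — segment CD (d = 31.0 mm).
τ_max = 16·141.9/(π·(0.0310)³) = 2.427×10^7 Pa.

3.52 ksi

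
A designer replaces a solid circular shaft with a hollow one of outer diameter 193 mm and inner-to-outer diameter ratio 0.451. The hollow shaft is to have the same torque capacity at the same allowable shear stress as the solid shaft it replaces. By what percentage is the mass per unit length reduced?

Equal τ_max and T ⇒ the solid shaft needs d_s³ = d_o³(1−k⁴), so d_s = 193·(1−0.451⁴)^(1/3) = 190.3 mm.
Area ratio A_h/A_s = d_o²(1−k²)/d_s² = (1−k²)/(1−k⁴)^(2/3) = 0.8194.
Mass saving = 1 − 0.8194 = 18.1 %.

18.1 %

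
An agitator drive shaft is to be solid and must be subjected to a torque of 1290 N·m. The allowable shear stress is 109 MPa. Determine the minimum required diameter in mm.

39.2 mm

For a solid shaft τ_max = 16T/(πd³), so d = (16T/(π τ_allow))^(1/3) = (16·1290/(π·1.09×10^8))^(1/3) = 0.03921 m.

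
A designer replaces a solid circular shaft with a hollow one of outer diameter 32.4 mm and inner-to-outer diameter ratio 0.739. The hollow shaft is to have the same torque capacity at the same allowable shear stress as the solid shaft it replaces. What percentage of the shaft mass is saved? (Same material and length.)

42.5 %

Equal τ_max and T ⇒ the solid shaft needs d_s³ = d_o³(1−k⁴), so d_s = 32.4·(1−0.739⁴)^(1/3) = 28.79 mm.
Area ratio A_h/A_s = d_o²(1−k²)/d_s² = (1−k²)/(1−k⁴)^(2/3) = 0.5748.
Mass saving = 1 − 0.5748 = 42.5 %.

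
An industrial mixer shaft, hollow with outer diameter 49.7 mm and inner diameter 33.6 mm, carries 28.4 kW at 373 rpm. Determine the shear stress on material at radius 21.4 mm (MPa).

ω = 2π·373/60 = 39.06 rad/s, so T = P/ω = 28.4×10³ / 39.06 = 727.1 N·m.
J = π(d_o⁴ − d_i⁴)/32 = π(0.0497⁴ − 0.0336⁴)/32 = 4.739×10^-7 m⁴.
Shear stress varies linearly with radius: τ = T·r/J = 727.1 × 0.0214 / 4.739×10^-7 = 3.283×10^7 Pa.

32.8 MPa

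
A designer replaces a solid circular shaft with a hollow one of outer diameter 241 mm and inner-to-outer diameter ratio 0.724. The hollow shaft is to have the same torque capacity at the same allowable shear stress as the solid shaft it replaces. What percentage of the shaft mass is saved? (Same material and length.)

Equal τ_max and T ⇒ the solid shaft needs d_s³ = d_o³(1−k⁴), so d_s = 241·(1−0.724⁴)^(1/3) = 216.5 mm.
Area ratio A_h/A_s = d_o²(1−k²)/d_s² = (1−k²)/(1−k⁴)^(2/3) = 0.5895.
Mass saving = 1 − 0.5895 = 41.1 %.

41.1 %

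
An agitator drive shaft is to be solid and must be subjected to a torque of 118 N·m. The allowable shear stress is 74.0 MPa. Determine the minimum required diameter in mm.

20.1 mm

For a solid shaft τ_max = 16T/(πd³), so d = (16T/(π τ_allow))^(1/3) = (16·118.0/(π·7.40×10^7))^(1/3) = 0.02010 m.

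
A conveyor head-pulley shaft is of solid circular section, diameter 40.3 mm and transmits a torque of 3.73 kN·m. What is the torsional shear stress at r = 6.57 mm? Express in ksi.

J = πd⁴/32 = π(0.0403)⁴/32 = 2.590×10^-7 m⁴.
Shear stress varies linearly with radius: τ = T·r/J = 3730 × 0.00657 / 2.590×10^-7 = 9.464×10^7 Pa.

13.7 ksi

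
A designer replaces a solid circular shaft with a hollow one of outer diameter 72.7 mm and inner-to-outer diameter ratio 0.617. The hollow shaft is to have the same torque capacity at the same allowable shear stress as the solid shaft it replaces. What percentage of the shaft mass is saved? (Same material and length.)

Equal τ_max and T ⇒ the solid shaft needs d_s³ = d_o³(1−k⁴), so d_s = 72.7·(1−0.617⁴)^(1/3) = 69.00 mm.
Area ratio A_h/A_s = d_o²(1−k²)/d_s² = (1−k²)/(1−k⁴)^(2/3) = 0.6874.
Mass saving = 1 − 0.6874 = 31.3 %.

31.3 %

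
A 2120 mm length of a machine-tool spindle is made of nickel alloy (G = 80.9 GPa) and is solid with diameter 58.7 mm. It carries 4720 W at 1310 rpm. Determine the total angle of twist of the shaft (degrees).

ω = 2π·1310/60 = 137.2 rad/s, so T = P/ω = 4720 / 137.2 = 34.41 N·m.
J = πd⁴/32 = π(0.0587)⁴/32 = 1.166×10^-6 m⁴.
θ = T·L/(G·J) = 34.41 × 2.12 / (80.9×10⁹ × 1.166×10^-6) = 7.735×10^-4 rad.

0.0443°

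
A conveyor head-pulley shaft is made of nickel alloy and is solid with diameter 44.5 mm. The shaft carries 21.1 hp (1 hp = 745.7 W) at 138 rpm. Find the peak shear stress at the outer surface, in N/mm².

ω = 2π·138/60 = 14.45 rad/s, so T = P/ω = 21.1×745.7 / 14.45 = 1089 N·m.
J = πd⁴/32 = π(0.0445)⁴/32 = 3.850×10^-7 m⁴.
τ_max = T·r/J = 1089 × 0.0222 / 3.850×10^-7 = 6.293×10^7 Pa.

62.9 N/mm²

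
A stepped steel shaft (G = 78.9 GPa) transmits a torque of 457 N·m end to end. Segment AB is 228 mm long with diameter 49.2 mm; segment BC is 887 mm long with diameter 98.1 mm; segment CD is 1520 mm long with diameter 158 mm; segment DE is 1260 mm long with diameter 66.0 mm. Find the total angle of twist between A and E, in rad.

J_AB = π(0.0492)⁴/32 = 5.75×10^-7 m⁴; J_BC = π(0.0981)⁴/32 = 9.09×10^-6 m⁴; J_CD = π(0.158)⁴/32 = 6.12×10^-5 m⁴; J_DE = π(0.0660)⁴/32 = 1.86×10^-6 m⁴.
θ = (T/G)·Σ L_i/J_i = (457.0/78.9×10⁹)·(0.228/5.75×10^-7 + 0.887/9.09×10^-6 + 1.52/6.12×10^-5 + 1.26/1.86×10^-6) = 6.922×10^-3 rad.

0.00692 rad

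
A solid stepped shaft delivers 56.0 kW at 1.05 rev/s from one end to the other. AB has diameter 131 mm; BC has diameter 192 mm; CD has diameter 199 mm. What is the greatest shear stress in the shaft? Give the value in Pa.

ω = 2π·1.05 = 6.597 rad/s, so T = P/ω = 56.0×10³ / 6.597 = 8488 N·m.
Under the same torque, τ_max = 16T/(πd³) is largest where d is smallest — segment AB (d = 131 mm).
τ_max = 16·8488/(π·(0.131)³) = 1.923×10^7 Pa.

1.92e7 Pa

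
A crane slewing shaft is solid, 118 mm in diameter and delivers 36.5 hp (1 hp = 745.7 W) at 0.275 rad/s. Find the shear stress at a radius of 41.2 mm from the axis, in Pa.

2.14e8 Pa

ω = 0.275 rad/s, so T = P/ω = 36.5×745.7 / 0.2750 = 98970 N·m.
J = πd⁴/32 = π(0.118)⁴/32 = 1.903×10^-5 m⁴.
Shear stress varies linearly with radius: τ = T·r/J = 98970 × 0.0412 / 1.903×10^-5 = 2.142×10^8 Pa.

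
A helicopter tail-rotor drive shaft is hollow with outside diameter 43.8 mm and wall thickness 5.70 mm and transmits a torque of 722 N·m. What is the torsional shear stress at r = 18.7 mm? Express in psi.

7740 psi

J = π(d_o⁴ − d_i⁴)/32 = π(0.0438⁴ − 0.0324⁴)/32 = 2.531×10^-7 m⁴.
Shear stress varies linearly with radius: τ = T·r/J = 722.0 × 0.0187 / 2.531×10^-7 = 5.334×10^7 Pa.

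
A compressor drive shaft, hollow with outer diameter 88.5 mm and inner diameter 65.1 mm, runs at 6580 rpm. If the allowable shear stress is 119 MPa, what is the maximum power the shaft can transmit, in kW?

7890 kW

J = π(d_o⁴ − d_i⁴)/32 = π(0.0885⁴ − 0.0651⁴)/32 = 4.259×10^-6 m⁴.
T_max = τ_allow·J/r = 1.19×10^8 × 4.259×10^-6 / 0.0442 = 11450 N·m.
ω = 2π·6580/60 = 689.1 rad/s, so P_max = T_max·ω = 7.892×10^6 W.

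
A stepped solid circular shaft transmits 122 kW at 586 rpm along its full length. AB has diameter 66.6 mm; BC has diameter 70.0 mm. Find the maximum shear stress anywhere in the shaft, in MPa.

ω = 2π·586/60 = 61.37 rad/s, so T = P/ω = 122×10³ / 61.37 = 1988 N·m.
Under the same torque, τ_max = 16T/(πd³) is largest where d is smallest — segment AB (d = 66.6 mm).
τ_max = 16·1988/(π·(0.0666)³) = 3.428×10^7 Pa.

34.3 MPa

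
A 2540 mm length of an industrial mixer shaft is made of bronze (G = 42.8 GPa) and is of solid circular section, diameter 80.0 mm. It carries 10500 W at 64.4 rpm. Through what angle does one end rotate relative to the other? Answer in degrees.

ω = 2π·64.4/60 = 6.744 rad/s, so T = P/ω = 10500 / 6.744 = 1557 N·m.
J = πd⁴/32 = π(0.0800)⁴/32 = 4.021×10^-6 m⁴.
θ = T·L/(G·J) = 1557 × 2.54 / (42.8×10⁹ × 4.021×10^-6) = 0.02298 rad.

1.32°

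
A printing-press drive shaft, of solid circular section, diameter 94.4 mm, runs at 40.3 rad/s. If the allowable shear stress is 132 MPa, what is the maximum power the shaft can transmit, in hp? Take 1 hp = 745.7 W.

1180 hp

J = πd⁴/32 = π(0.0944)⁴/32 = 7.796×10^-6 m⁴.
T_max = τ_allow·J/r = 1.32×10^8 × 7.796×10^-6 / 0.0472 = 21800 N·m.
ω = 40.3 rad/s, so P_max = T_max·ω = 8.787×10^5 W.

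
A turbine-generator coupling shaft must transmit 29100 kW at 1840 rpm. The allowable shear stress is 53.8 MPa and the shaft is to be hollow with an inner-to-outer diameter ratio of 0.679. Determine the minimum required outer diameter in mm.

ω = 2π·1840/60 = 192.7 rad/s, so T = P/ω = 29100×10³ / 192.7 = 151000 N·m.
For a hollow shaft with d_i/d_o = 0.679: τ_max = 16T/(π d_o³ (1−k⁴)), so d_o = [16T/(π τ_allow (1−k⁴))]^(1/3) = [16·151000/(π·5.38×10^7·0.7874)]^(1/3) = 0.2628 m.

263 mm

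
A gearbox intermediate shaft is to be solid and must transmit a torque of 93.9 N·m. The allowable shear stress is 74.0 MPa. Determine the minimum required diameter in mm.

18.6 mm

For a solid shaft τ_max = 16T/(πd³), so d = (16T/(π τ_allow))^(1/3) = (16·93.90/(π·7.40×10^7))^(1/3) = 0.01863 m.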